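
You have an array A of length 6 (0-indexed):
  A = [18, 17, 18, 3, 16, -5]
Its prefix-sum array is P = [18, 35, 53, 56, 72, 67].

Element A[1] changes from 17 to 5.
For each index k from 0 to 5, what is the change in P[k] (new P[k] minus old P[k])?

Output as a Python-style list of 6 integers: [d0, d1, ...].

Element change: A[1] 17 -> 5, delta = -12
For k < 1: P[k] unchanged, delta_P[k] = 0
For k >= 1: P[k] shifts by exactly -12
Delta array: [0, -12, -12, -12, -12, -12]

Answer: [0, -12, -12, -12, -12, -12]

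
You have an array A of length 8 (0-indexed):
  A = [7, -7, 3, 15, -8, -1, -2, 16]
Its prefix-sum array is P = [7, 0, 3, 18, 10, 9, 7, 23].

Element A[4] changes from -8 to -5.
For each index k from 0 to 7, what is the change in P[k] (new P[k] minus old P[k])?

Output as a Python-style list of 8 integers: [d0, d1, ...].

Answer: [0, 0, 0, 0, 3, 3, 3, 3]

Derivation:
Element change: A[4] -8 -> -5, delta = 3
For k < 4: P[k] unchanged, delta_P[k] = 0
For k >= 4: P[k] shifts by exactly 3
Delta array: [0, 0, 0, 0, 3, 3, 3, 3]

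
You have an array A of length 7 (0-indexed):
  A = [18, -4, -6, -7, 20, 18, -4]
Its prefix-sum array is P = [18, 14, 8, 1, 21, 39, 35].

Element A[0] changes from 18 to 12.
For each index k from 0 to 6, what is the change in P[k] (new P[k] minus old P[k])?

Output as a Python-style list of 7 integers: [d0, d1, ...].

Answer: [-6, -6, -6, -6, -6, -6, -6]

Derivation:
Element change: A[0] 18 -> 12, delta = -6
For k < 0: P[k] unchanged, delta_P[k] = 0
For k >= 0: P[k] shifts by exactly -6
Delta array: [-6, -6, -6, -6, -6, -6, -6]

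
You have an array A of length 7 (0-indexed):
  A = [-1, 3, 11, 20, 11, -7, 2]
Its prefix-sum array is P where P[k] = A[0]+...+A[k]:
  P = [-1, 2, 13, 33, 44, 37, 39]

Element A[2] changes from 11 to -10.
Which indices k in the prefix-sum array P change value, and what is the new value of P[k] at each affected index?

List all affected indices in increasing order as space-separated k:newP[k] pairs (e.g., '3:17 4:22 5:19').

Answer: 2:-8 3:12 4:23 5:16 6:18

Derivation:
P[k] = A[0] + ... + A[k]
P[k] includes A[2] iff k >= 2
Affected indices: 2, 3, ..., 6; delta = -21
  P[2]: 13 + -21 = -8
  P[3]: 33 + -21 = 12
  P[4]: 44 + -21 = 23
  P[5]: 37 + -21 = 16
  P[6]: 39 + -21 = 18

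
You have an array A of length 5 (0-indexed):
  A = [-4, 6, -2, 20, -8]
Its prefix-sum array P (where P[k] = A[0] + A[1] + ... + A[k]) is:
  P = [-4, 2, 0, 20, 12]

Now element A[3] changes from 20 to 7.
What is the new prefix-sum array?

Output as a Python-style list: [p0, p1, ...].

Answer: [-4, 2, 0, 7, -1]

Derivation:
Change: A[3] 20 -> 7, delta = -13
P[k] for k < 3: unchanged (A[3] not included)
P[k] for k >= 3: shift by delta = -13
  P[0] = -4 + 0 = -4
  P[1] = 2 + 0 = 2
  P[2] = 0 + 0 = 0
  P[3] = 20 + -13 = 7
  P[4] = 12 + -13 = -1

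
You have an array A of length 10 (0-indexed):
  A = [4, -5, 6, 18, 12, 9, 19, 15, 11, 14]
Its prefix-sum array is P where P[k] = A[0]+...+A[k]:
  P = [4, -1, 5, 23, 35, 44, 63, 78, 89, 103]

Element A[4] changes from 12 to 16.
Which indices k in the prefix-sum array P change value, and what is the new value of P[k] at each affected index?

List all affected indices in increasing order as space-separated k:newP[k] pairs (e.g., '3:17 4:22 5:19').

Answer: 4:39 5:48 6:67 7:82 8:93 9:107

Derivation:
P[k] = A[0] + ... + A[k]
P[k] includes A[4] iff k >= 4
Affected indices: 4, 5, ..., 9; delta = 4
  P[4]: 35 + 4 = 39
  P[5]: 44 + 4 = 48
  P[6]: 63 + 4 = 67
  P[7]: 78 + 4 = 82
  P[8]: 89 + 4 = 93
  P[9]: 103 + 4 = 107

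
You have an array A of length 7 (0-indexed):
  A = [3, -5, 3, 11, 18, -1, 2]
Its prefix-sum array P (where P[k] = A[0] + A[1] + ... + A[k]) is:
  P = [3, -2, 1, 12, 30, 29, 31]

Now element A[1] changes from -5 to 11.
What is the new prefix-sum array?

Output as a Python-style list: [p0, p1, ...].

Change: A[1] -5 -> 11, delta = 16
P[k] for k < 1: unchanged (A[1] not included)
P[k] for k >= 1: shift by delta = 16
  P[0] = 3 + 0 = 3
  P[1] = -2 + 16 = 14
  P[2] = 1 + 16 = 17
  P[3] = 12 + 16 = 28
  P[4] = 30 + 16 = 46
  P[5] = 29 + 16 = 45
  P[6] = 31 + 16 = 47

Answer: [3, 14, 17, 28, 46, 45, 47]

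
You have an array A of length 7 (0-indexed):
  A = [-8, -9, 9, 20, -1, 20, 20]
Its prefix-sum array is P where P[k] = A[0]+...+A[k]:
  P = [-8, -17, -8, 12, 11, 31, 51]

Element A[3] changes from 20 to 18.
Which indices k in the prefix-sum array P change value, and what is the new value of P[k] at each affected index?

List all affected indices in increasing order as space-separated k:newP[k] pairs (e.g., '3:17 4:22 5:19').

P[k] = A[0] + ... + A[k]
P[k] includes A[3] iff k >= 3
Affected indices: 3, 4, ..., 6; delta = -2
  P[3]: 12 + -2 = 10
  P[4]: 11 + -2 = 9
  P[5]: 31 + -2 = 29
  P[6]: 51 + -2 = 49

Answer: 3:10 4:9 5:29 6:49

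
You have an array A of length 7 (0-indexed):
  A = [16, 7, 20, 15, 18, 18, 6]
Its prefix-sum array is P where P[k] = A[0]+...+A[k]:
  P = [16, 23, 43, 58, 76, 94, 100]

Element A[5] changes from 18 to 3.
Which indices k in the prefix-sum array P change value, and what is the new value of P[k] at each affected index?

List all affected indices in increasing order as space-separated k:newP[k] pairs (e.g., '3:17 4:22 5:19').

Answer: 5:79 6:85

Derivation:
P[k] = A[0] + ... + A[k]
P[k] includes A[5] iff k >= 5
Affected indices: 5, 6, ..., 6; delta = -15
  P[5]: 94 + -15 = 79
  P[6]: 100 + -15 = 85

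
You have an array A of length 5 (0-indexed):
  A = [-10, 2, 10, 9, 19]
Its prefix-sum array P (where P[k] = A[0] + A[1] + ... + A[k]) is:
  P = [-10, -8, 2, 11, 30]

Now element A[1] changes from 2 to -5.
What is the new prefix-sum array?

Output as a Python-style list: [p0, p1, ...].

Change: A[1] 2 -> -5, delta = -7
P[k] for k < 1: unchanged (A[1] not included)
P[k] for k >= 1: shift by delta = -7
  P[0] = -10 + 0 = -10
  P[1] = -8 + -7 = -15
  P[2] = 2 + -7 = -5
  P[3] = 11 + -7 = 4
  P[4] = 30 + -7 = 23

Answer: [-10, -15, -5, 4, 23]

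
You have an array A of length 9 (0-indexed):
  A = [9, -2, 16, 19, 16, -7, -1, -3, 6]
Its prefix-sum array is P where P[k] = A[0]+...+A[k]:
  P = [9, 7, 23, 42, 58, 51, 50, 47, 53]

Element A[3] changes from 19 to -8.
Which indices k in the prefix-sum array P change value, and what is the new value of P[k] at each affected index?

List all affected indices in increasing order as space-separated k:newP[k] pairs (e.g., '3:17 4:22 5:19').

P[k] = A[0] + ... + A[k]
P[k] includes A[3] iff k >= 3
Affected indices: 3, 4, ..., 8; delta = -27
  P[3]: 42 + -27 = 15
  P[4]: 58 + -27 = 31
  P[5]: 51 + -27 = 24
  P[6]: 50 + -27 = 23
  P[7]: 47 + -27 = 20
  P[8]: 53 + -27 = 26

Answer: 3:15 4:31 5:24 6:23 7:20 8:26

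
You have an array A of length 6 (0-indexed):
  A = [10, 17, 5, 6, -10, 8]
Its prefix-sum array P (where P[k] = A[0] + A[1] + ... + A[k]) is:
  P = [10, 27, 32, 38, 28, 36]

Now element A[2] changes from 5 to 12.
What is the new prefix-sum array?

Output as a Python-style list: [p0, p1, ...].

Change: A[2] 5 -> 12, delta = 7
P[k] for k < 2: unchanged (A[2] not included)
P[k] for k >= 2: shift by delta = 7
  P[0] = 10 + 0 = 10
  P[1] = 27 + 0 = 27
  P[2] = 32 + 7 = 39
  P[3] = 38 + 7 = 45
  P[4] = 28 + 7 = 35
  P[5] = 36 + 7 = 43

Answer: [10, 27, 39, 45, 35, 43]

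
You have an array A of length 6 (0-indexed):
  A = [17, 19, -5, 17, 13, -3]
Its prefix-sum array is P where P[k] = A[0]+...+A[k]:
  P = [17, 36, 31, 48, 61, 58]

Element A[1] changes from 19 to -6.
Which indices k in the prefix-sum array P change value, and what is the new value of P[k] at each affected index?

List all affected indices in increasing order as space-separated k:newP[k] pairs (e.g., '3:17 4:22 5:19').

Answer: 1:11 2:6 3:23 4:36 5:33

Derivation:
P[k] = A[0] + ... + A[k]
P[k] includes A[1] iff k >= 1
Affected indices: 1, 2, ..., 5; delta = -25
  P[1]: 36 + -25 = 11
  P[2]: 31 + -25 = 6
  P[3]: 48 + -25 = 23
  P[4]: 61 + -25 = 36
  P[5]: 58 + -25 = 33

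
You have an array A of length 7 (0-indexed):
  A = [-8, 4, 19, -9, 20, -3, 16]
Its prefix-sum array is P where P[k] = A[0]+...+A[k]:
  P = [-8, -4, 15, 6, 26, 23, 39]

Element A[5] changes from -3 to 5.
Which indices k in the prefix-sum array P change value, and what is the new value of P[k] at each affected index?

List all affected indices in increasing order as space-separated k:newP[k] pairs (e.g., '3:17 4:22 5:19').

P[k] = A[0] + ... + A[k]
P[k] includes A[5] iff k >= 5
Affected indices: 5, 6, ..., 6; delta = 8
  P[5]: 23 + 8 = 31
  P[6]: 39 + 8 = 47

Answer: 5:31 6:47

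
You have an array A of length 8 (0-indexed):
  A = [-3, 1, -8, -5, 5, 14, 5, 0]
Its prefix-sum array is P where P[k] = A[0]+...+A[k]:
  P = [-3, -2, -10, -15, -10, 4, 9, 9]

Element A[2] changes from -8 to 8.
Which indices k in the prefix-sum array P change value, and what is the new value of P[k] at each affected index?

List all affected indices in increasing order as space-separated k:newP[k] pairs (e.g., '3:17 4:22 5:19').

Answer: 2:6 3:1 4:6 5:20 6:25 7:25

Derivation:
P[k] = A[0] + ... + A[k]
P[k] includes A[2] iff k >= 2
Affected indices: 2, 3, ..., 7; delta = 16
  P[2]: -10 + 16 = 6
  P[3]: -15 + 16 = 1
  P[4]: -10 + 16 = 6
  P[5]: 4 + 16 = 20
  P[6]: 9 + 16 = 25
  P[7]: 9 + 16 = 25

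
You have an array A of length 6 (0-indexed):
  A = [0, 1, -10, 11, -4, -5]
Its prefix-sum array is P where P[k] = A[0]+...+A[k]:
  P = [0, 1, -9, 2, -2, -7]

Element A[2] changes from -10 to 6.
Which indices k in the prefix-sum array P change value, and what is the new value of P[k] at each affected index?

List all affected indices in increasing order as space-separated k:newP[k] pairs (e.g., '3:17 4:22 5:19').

Answer: 2:7 3:18 4:14 5:9

Derivation:
P[k] = A[0] + ... + A[k]
P[k] includes A[2] iff k >= 2
Affected indices: 2, 3, ..., 5; delta = 16
  P[2]: -9 + 16 = 7
  P[3]: 2 + 16 = 18
  P[4]: -2 + 16 = 14
  P[5]: -7 + 16 = 9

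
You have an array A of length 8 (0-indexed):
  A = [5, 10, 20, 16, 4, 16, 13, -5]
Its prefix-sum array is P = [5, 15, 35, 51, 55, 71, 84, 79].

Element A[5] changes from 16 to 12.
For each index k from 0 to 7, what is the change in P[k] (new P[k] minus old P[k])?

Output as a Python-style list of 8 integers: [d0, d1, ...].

Answer: [0, 0, 0, 0, 0, -4, -4, -4]

Derivation:
Element change: A[5] 16 -> 12, delta = -4
For k < 5: P[k] unchanged, delta_P[k] = 0
For k >= 5: P[k] shifts by exactly -4
Delta array: [0, 0, 0, 0, 0, -4, -4, -4]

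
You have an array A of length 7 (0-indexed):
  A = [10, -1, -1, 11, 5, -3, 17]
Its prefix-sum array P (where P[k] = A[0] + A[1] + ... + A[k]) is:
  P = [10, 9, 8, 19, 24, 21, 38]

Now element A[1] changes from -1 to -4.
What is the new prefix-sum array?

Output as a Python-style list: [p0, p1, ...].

Change: A[1] -1 -> -4, delta = -3
P[k] for k < 1: unchanged (A[1] not included)
P[k] for k >= 1: shift by delta = -3
  P[0] = 10 + 0 = 10
  P[1] = 9 + -3 = 6
  P[2] = 8 + -3 = 5
  P[3] = 19 + -3 = 16
  P[4] = 24 + -3 = 21
  P[5] = 21 + -3 = 18
  P[6] = 38 + -3 = 35

Answer: [10, 6, 5, 16, 21, 18, 35]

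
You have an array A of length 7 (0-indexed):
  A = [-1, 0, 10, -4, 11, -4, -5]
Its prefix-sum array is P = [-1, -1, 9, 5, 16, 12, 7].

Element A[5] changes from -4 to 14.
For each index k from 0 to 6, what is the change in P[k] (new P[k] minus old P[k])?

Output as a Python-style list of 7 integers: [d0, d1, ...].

Answer: [0, 0, 0, 0, 0, 18, 18]

Derivation:
Element change: A[5] -4 -> 14, delta = 18
For k < 5: P[k] unchanged, delta_P[k] = 0
For k >= 5: P[k] shifts by exactly 18
Delta array: [0, 0, 0, 0, 0, 18, 18]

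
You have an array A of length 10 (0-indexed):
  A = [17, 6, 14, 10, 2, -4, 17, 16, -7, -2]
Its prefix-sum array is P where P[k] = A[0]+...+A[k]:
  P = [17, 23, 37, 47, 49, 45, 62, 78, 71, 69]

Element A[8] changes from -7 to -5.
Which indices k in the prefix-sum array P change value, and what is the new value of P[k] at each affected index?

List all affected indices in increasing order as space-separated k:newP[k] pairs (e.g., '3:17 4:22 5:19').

Answer: 8:73 9:71

Derivation:
P[k] = A[0] + ... + A[k]
P[k] includes A[8] iff k >= 8
Affected indices: 8, 9, ..., 9; delta = 2
  P[8]: 71 + 2 = 73
  P[9]: 69 + 2 = 71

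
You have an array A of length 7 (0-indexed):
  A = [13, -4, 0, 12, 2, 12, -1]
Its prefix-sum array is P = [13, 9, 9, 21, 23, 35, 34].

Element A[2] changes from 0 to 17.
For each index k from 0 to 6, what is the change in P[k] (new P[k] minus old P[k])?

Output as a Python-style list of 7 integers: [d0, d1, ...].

Element change: A[2] 0 -> 17, delta = 17
For k < 2: P[k] unchanged, delta_P[k] = 0
For k >= 2: P[k] shifts by exactly 17
Delta array: [0, 0, 17, 17, 17, 17, 17]

Answer: [0, 0, 17, 17, 17, 17, 17]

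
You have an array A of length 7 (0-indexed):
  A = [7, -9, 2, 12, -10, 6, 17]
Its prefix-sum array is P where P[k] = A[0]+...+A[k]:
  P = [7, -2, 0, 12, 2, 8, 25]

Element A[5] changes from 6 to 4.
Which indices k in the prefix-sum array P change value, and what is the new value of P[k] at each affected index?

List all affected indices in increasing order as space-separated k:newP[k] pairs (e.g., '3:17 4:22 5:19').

P[k] = A[0] + ... + A[k]
P[k] includes A[5] iff k >= 5
Affected indices: 5, 6, ..., 6; delta = -2
  P[5]: 8 + -2 = 6
  P[6]: 25 + -2 = 23

Answer: 5:6 6:23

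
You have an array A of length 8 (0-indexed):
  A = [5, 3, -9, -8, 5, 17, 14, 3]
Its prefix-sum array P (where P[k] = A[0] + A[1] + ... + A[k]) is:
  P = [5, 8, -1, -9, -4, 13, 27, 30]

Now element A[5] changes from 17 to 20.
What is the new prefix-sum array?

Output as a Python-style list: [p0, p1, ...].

Answer: [5, 8, -1, -9, -4, 16, 30, 33]

Derivation:
Change: A[5] 17 -> 20, delta = 3
P[k] for k < 5: unchanged (A[5] not included)
P[k] for k >= 5: shift by delta = 3
  P[0] = 5 + 0 = 5
  P[1] = 8 + 0 = 8
  P[2] = -1 + 0 = -1
  P[3] = -9 + 0 = -9
  P[4] = -4 + 0 = -4
  P[5] = 13 + 3 = 16
  P[6] = 27 + 3 = 30
  P[7] = 30 + 3 = 33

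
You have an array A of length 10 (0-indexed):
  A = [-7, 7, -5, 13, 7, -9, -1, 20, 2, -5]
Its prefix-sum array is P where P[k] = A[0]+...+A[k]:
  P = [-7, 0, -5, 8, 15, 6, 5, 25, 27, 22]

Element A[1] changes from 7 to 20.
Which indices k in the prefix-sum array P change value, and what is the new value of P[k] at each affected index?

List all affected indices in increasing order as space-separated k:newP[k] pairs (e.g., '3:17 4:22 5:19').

P[k] = A[0] + ... + A[k]
P[k] includes A[1] iff k >= 1
Affected indices: 1, 2, ..., 9; delta = 13
  P[1]: 0 + 13 = 13
  P[2]: -5 + 13 = 8
  P[3]: 8 + 13 = 21
  P[4]: 15 + 13 = 28
  P[5]: 6 + 13 = 19
  P[6]: 5 + 13 = 18
  P[7]: 25 + 13 = 38
  P[8]: 27 + 13 = 40
  P[9]: 22 + 13 = 35

Answer: 1:13 2:8 3:21 4:28 5:19 6:18 7:38 8:40 9:35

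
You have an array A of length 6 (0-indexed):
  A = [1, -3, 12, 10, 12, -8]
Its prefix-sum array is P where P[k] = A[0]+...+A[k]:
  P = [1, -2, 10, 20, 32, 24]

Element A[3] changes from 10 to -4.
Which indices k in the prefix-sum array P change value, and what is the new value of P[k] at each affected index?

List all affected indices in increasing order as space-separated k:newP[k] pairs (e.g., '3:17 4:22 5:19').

P[k] = A[0] + ... + A[k]
P[k] includes A[3] iff k >= 3
Affected indices: 3, 4, ..., 5; delta = -14
  P[3]: 20 + -14 = 6
  P[4]: 32 + -14 = 18
  P[5]: 24 + -14 = 10

Answer: 3:6 4:18 5:10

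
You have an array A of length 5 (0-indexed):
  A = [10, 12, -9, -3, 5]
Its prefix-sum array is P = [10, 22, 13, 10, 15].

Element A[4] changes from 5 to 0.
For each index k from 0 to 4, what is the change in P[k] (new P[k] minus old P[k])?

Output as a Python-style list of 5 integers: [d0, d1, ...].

Element change: A[4] 5 -> 0, delta = -5
For k < 4: P[k] unchanged, delta_P[k] = 0
For k >= 4: P[k] shifts by exactly -5
Delta array: [0, 0, 0, 0, -5]

Answer: [0, 0, 0, 0, -5]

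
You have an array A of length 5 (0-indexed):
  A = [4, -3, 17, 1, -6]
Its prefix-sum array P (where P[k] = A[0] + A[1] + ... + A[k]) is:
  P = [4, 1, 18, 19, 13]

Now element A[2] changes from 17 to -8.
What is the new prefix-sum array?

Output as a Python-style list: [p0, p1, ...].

Change: A[2] 17 -> -8, delta = -25
P[k] for k < 2: unchanged (A[2] not included)
P[k] for k >= 2: shift by delta = -25
  P[0] = 4 + 0 = 4
  P[1] = 1 + 0 = 1
  P[2] = 18 + -25 = -7
  P[3] = 19 + -25 = -6
  P[4] = 13 + -25 = -12

Answer: [4, 1, -7, -6, -12]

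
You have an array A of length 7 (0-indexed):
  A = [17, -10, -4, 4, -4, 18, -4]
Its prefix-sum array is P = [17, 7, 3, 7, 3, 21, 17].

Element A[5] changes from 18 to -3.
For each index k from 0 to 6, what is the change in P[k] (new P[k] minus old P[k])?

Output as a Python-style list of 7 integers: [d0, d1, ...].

Answer: [0, 0, 0, 0, 0, -21, -21]

Derivation:
Element change: A[5] 18 -> -3, delta = -21
For k < 5: P[k] unchanged, delta_P[k] = 0
For k >= 5: P[k] shifts by exactly -21
Delta array: [0, 0, 0, 0, 0, -21, -21]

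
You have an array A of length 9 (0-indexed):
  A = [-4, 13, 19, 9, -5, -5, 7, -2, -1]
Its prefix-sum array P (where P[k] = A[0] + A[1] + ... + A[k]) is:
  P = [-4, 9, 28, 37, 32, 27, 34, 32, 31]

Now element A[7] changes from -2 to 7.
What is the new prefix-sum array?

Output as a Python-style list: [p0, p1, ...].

Change: A[7] -2 -> 7, delta = 9
P[k] for k < 7: unchanged (A[7] not included)
P[k] for k >= 7: shift by delta = 9
  P[0] = -4 + 0 = -4
  P[1] = 9 + 0 = 9
  P[2] = 28 + 0 = 28
  P[3] = 37 + 0 = 37
  P[4] = 32 + 0 = 32
  P[5] = 27 + 0 = 27
  P[6] = 34 + 0 = 34
  P[7] = 32 + 9 = 41
  P[8] = 31 + 9 = 40

Answer: [-4, 9, 28, 37, 32, 27, 34, 41, 40]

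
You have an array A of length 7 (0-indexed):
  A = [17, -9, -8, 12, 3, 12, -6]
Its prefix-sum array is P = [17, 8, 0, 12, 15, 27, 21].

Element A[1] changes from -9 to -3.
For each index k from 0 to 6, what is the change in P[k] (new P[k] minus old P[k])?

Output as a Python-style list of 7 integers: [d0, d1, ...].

Element change: A[1] -9 -> -3, delta = 6
For k < 1: P[k] unchanged, delta_P[k] = 0
For k >= 1: P[k] shifts by exactly 6
Delta array: [0, 6, 6, 6, 6, 6, 6]

Answer: [0, 6, 6, 6, 6, 6, 6]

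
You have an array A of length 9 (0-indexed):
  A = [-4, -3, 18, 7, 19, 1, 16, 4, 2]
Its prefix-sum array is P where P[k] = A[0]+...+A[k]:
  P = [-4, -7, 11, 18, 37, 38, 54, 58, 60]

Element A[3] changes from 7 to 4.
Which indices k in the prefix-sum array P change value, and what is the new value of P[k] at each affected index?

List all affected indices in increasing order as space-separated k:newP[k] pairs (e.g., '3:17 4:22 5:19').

Answer: 3:15 4:34 5:35 6:51 7:55 8:57

Derivation:
P[k] = A[0] + ... + A[k]
P[k] includes A[3] iff k >= 3
Affected indices: 3, 4, ..., 8; delta = -3
  P[3]: 18 + -3 = 15
  P[4]: 37 + -3 = 34
  P[5]: 38 + -3 = 35
  P[6]: 54 + -3 = 51
  P[7]: 58 + -3 = 55
  P[8]: 60 + -3 = 57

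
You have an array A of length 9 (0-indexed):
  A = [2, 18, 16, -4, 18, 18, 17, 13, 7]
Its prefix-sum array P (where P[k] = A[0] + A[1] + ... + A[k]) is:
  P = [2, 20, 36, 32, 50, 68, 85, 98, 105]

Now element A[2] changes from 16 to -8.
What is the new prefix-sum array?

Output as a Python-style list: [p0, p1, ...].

Change: A[2] 16 -> -8, delta = -24
P[k] for k < 2: unchanged (A[2] not included)
P[k] for k >= 2: shift by delta = -24
  P[0] = 2 + 0 = 2
  P[1] = 20 + 0 = 20
  P[2] = 36 + -24 = 12
  P[3] = 32 + -24 = 8
  P[4] = 50 + -24 = 26
  P[5] = 68 + -24 = 44
  P[6] = 85 + -24 = 61
  P[7] = 98 + -24 = 74
  P[8] = 105 + -24 = 81

Answer: [2, 20, 12, 8, 26, 44, 61, 74, 81]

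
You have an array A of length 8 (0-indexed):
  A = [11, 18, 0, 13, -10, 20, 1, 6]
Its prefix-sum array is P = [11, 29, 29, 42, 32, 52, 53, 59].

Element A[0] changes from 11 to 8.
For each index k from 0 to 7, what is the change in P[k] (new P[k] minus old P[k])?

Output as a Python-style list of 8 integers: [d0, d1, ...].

Element change: A[0] 11 -> 8, delta = -3
For k < 0: P[k] unchanged, delta_P[k] = 0
For k >= 0: P[k] shifts by exactly -3
Delta array: [-3, -3, -3, -3, -3, -3, -3, -3]

Answer: [-3, -3, -3, -3, -3, -3, -3, -3]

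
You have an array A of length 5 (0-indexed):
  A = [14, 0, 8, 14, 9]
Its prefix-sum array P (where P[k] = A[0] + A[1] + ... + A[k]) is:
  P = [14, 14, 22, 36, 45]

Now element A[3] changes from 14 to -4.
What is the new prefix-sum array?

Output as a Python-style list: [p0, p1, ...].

Answer: [14, 14, 22, 18, 27]

Derivation:
Change: A[3] 14 -> -4, delta = -18
P[k] for k < 3: unchanged (A[3] not included)
P[k] for k >= 3: shift by delta = -18
  P[0] = 14 + 0 = 14
  P[1] = 14 + 0 = 14
  P[2] = 22 + 0 = 22
  P[3] = 36 + -18 = 18
  P[4] = 45 + -18 = 27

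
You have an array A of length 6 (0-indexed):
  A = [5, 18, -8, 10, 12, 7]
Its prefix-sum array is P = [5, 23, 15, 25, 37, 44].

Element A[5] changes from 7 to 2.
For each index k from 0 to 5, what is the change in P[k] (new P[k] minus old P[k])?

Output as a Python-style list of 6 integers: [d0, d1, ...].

Answer: [0, 0, 0, 0, 0, -5]

Derivation:
Element change: A[5] 7 -> 2, delta = -5
For k < 5: P[k] unchanged, delta_P[k] = 0
For k >= 5: P[k] shifts by exactly -5
Delta array: [0, 0, 0, 0, 0, -5]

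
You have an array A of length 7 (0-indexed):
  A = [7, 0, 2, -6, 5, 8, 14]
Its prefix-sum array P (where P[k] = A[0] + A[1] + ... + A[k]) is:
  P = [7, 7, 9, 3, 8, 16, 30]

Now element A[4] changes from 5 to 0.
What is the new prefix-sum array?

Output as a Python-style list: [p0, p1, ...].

Change: A[4] 5 -> 0, delta = -5
P[k] for k < 4: unchanged (A[4] not included)
P[k] for k >= 4: shift by delta = -5
  P[0] = 7 + 0 = 7
  P[1] = 7 + 0 = 7
  P[2] = 9 + 0 = 9
  P[3] = 3 + 0 = 3
  P[4] = 8 + -5 = 3
  P[5] = 16 + -5 = 11
  P[6] = 30 + -5 = 25

Answer: [7, 7, 9, 3, 3, 11, 25]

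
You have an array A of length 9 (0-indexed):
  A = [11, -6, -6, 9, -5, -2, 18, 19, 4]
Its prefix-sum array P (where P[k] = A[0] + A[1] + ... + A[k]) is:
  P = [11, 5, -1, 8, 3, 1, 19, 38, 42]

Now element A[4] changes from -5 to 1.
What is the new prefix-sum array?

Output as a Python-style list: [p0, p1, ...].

Change: A[4] -5 -> 1, delta = 6
P[k] for k < 4: unchanged (A[4] not included)
P[k] for k >= 4: shift by delta = 6
  P[0] = 11 + 0 = 11
  P[1] = 5 + 0 = 5
  P[2] = -1 + 0 = -1
  P[3] = 8 + 0 = 8
  P[4] = 3 + 6 = 9
  P[5] = 1 + 6 = 7
  P[6] = 19 + 6 = 25
  P[7] = 38 + 6 = 44
  P[8] = 42 + 6 = 48

Answer: [11, 5, -1, 8, 9, 7, 25, 44, 48]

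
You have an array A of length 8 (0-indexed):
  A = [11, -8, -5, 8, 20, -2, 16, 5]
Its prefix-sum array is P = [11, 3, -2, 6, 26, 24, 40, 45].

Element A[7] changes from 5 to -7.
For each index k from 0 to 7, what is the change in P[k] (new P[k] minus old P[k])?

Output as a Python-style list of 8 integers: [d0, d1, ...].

Answer: [0, 0, 0, 0, 0, 0, 0, -12]

Derivation:
Element change: A[7] 5 -> -7, delta = -12
For k < 7: P[k] unchanged, delta_P[k] = 0
For k >= 7: P[k] shifts by exactly -12
Delta array: [0, 0, 0, 0, 0, 0, 0, -12]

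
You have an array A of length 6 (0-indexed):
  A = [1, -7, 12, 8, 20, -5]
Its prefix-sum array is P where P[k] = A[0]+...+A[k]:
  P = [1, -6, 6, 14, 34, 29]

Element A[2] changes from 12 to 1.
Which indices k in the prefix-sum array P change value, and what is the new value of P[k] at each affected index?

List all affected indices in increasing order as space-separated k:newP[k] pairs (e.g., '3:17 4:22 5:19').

Answer: 2:-5 3:3 4:23 5:18

Derivation:
P[k] = A[0] + ... + A[k]
P[k] includes A[2] iff k >= 2
Affected indices: 2, 3, ..., 5; delta = -11
  P[2]: 6 + -11 = -5
  P[3]: 14 + -11 = 3
  P[4]: 34 + -11 = 23
  P[5]: 29 + -11 = 18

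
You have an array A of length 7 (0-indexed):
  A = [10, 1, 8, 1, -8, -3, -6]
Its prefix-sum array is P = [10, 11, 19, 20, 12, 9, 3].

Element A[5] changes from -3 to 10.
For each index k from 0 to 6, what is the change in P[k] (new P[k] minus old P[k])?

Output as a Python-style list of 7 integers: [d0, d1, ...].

Answer: [0, 0, 0, 0, 0, 13, 13]

Derivation:
Element change: A[5] -3 -> 10, delta = 13
For k < 5: P[k] unchanged, delta_P[k] = 0
For k >= 5: P[k] shifts by exactly 13
Delta array: [0, 0, 0, 0, 0, 13, 13]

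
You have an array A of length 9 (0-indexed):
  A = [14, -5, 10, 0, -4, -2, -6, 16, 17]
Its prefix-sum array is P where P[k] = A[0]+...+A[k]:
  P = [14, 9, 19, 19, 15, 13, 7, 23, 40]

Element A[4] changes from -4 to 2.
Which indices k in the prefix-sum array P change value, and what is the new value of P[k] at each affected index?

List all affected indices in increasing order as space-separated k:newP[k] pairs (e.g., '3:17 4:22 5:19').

Answer: 4:21 5:19 6:13 7:29 8:46

Derivation:
P[k] = A[0] + ... + A[k]
P[k] includes A[4] iff k >= 4
Affected indices: 4, 5, ..., 8; delta = 6
  P[4]: 15 + 6 = 21
  P[5]: 13 + 6 = 19
  P[6]: 7 + 6 = 13
  P[7]: 23 + 6 = 29
  P[8]: 40 + 6 = 46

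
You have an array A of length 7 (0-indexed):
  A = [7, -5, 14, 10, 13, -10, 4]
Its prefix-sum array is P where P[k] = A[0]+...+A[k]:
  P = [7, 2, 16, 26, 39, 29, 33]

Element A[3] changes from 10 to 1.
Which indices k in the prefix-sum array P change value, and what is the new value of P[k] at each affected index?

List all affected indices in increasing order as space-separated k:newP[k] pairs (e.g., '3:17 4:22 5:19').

Answer: 3:17 4:30 5:20 6:24

Derivation:
P[k] = A[0] + ... + A[k]
P[k] includes A[3] iff k >= 3
Affected indices: 3, 4, ..., 6; delta = -9
  P[3]: 26 + -9 = 17
  P[4]: 39 + -9 = 30
  P[5]: 29 + -9 = 20
  P[6]: 33 + -9 = 24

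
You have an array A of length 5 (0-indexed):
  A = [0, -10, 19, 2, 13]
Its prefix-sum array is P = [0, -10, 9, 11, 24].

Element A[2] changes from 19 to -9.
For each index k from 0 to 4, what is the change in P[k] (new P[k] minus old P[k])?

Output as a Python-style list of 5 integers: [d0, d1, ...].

Answer: [0, 0, -28, -28, -28]

Derivation:
Element change: A[2] 19 -> -9, delta = -28
For k < 2: P[k] unchanged, delta_P[k] = 0
For k >= 2: P[k] shifts by exactly -28
Delta array: [0, 0, -28, -28, -28]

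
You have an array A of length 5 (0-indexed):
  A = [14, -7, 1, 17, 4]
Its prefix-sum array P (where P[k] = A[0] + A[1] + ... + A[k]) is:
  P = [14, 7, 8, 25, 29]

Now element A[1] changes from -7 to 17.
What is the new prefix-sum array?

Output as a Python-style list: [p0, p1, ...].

Change: A[1] -7 -> 17, delta = 24
P[k] for k < 1: unchanged (A[1] not included)
P[k] for k >= 1: shift by delta = 24
  P[0] = 14 + 0 = 14
  P[1] = 7 + 24 = 31
  P[2] = 8 + 24 = 32
  P[3] = 25 + 24 = 49
  P[4] = 29 + 24 = 53

Answer: [14, 31, 32, 49, 53]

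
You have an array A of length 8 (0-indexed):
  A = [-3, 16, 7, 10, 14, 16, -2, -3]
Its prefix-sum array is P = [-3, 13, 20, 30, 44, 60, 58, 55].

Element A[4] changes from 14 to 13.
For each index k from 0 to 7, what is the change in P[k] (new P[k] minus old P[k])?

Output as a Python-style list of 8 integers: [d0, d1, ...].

Answer: [0, 0, 0, 0, -1, -1, -1, -1]

Derivation:
Element change: A[4] 14 -> 13, delta = -1
For k < 4: P[k] unchanged, delta_P[k] = 0
For k >= 4: P[k] shifts by exactly -1
Delta array: [0, 0, 0, 0, -1, -1, -1, -1]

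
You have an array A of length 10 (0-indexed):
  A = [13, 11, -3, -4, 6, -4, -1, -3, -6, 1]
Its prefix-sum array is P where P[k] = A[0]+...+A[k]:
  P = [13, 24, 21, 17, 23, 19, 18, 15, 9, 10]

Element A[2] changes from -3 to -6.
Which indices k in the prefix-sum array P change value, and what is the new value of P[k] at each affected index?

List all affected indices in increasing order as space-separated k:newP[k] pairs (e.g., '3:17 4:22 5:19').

P[k] = A[0] + ... + A[k]
P[k] includes A[2] iff k >= 2
Affected indices: 2, 3, ..., 9; delta = -3
  P[2]: 21 + -3 = 18
  P[3]: 17 + -3 = 14
  P[4]: 23 + -3 = 20
  P[5]: 19 + -3 = 16
  P[6]: 18 + -3 = 15
  P[7]: 15 + -3 = 12
  P[8]: 9 + -3 = 6
  P[9]: 10 + -3 = 7

Answer: 2:18 3:14 4:20 5:16 6:15 7:12 8:6 9:7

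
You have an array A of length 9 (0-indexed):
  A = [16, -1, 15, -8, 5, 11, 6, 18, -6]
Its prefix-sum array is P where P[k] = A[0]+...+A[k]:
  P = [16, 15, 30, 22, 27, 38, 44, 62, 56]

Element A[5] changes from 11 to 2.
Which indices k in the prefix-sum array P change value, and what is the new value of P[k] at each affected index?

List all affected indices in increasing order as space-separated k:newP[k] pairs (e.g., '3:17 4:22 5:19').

P[k] = A[0] + ... + A[k]
P[k] includes A[5] iff k >= 5
Affected indices: 5, 6, ..., 8; delta = -9
  P[5]: 38 + -9 = 29
  P[6]: 44 + -9 = 35
  P[7]: 62 + -9 = 53
  P[8]: 56 + -9 = 47

Answer: 5:29 6:35 7:53 8:47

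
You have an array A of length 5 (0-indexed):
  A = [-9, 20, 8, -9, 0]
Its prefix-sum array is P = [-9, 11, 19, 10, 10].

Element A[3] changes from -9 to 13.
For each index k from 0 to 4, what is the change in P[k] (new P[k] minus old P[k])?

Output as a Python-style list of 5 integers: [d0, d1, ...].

Element change: A[3] -9 -> 13, delta = 22
For k < 3: P[k] unchanged, delta_P[k] = 0
For k >= 3: P[k] shifts by exactly 22
Delta array: [0, 0, 0, 22, 22]

Answer: [0, 0, 0, 22, 22]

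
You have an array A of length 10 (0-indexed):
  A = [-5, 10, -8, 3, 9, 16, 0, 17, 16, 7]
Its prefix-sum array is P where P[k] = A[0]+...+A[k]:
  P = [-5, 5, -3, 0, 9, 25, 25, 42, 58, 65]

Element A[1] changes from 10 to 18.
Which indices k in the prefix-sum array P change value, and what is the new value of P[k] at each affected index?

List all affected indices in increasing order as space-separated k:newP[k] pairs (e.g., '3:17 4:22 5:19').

Answer: 1:13 2:5 3:8 4:17 5:33 6:33 7:50 8:66 9:73

Derivation:
P[k] = A[0] + ... + A[k]
P[k] includes A[1] iff k >= 1
Affected indices: 1, 2, ..., 9; delta = 8
  P[1]: 5 + 8 = 13
  P[2]: -3 + 8 = 5
  P[3]: 0 + 8 = 8
  P[4]: 9 + 8 = 17
  P[5]: 25 + 8 = 33
  P[6]: 25 + 8 = 33
  P[7]: 42 + 8 = 50
  P[8]: 58 + 8 = 66
  P[9]: 65 + 8 = 73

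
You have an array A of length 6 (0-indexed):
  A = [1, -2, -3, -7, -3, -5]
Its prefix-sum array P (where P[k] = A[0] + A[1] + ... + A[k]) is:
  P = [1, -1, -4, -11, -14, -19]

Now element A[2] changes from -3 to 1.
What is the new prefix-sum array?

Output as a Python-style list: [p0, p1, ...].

Change: A[2] -3 -> 1, delta = 4
P[k] for k < 2: unchanged (A[2] not included)
P[k] for k >= 2: shift by delta = 4
  P[0] = 1 + 0 = 1
  P[1] = -1 + 0 = -1
  P[2] = -4 + 4 = 0
  P[3] = -11 + 4 = -7
  P[4] = -14 + 4 = -10
  P[5] = -19 + 4 = -15

Answer: [1, -1, 0, -7, -10, -15]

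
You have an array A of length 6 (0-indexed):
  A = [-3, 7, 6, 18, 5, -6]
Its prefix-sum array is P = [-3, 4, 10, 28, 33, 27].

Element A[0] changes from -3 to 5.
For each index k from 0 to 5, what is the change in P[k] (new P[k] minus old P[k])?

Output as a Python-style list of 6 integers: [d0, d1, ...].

Answer: [8, 8, 8, 8, 8, 8]

Derivation:
Element change: A[0] -3 -> 5, delta = 8
For k < 0: P[k] unchanged, delta_P[k] = 0
For k >= 0: P[k] shifts by exactly 8
Delta array: [8, 8, 8, 8, 8, 8]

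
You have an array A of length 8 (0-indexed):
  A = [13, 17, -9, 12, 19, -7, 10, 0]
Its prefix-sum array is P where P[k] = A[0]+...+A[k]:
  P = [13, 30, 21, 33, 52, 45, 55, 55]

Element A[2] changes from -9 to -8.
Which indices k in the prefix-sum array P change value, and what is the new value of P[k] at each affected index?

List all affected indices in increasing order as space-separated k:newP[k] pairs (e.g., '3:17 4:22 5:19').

Answer: 2:22 3:34 4:53 5:46 6:56 7:56

Derivation:
P[k] = A[0] + ... + A[k]
P[k] includes A[2] iff k >= 2
Affected indices: 2, 3, ..., 7; delta = 1
  P[2]: 21 + 1 = 22
  P[3]: 33 + 1 = 34
  P[4]: 52 + 1 = 53
  P[5]: 45 + 1 = 46
  P[6]: 55 + 1 = 56
  P[7]: 55 + 1 = 56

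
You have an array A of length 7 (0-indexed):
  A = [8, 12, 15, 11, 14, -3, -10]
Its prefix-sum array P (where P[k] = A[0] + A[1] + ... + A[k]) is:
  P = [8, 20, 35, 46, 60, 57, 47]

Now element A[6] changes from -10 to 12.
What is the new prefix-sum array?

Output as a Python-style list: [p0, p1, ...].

Change: A[6] -10 -> 12, delta = 22
P[k] for k < 6: unchanged (A[6] not included)
P[k] for k >= 6: shift by delta = 22
  P[0] = 8 + 0 = 8
  P[1] = 20 + 0 = 20
  P[2] = 35 + 0 = 35
  P[3] = 46 + 0 = 46
  P[4] = 60 + 0 = 60
  P[5] = 57 + 0 = 57
  P[6] = 47 + 22 = 69

Answer: [8, 20, 35, 46, 60, 57, 69]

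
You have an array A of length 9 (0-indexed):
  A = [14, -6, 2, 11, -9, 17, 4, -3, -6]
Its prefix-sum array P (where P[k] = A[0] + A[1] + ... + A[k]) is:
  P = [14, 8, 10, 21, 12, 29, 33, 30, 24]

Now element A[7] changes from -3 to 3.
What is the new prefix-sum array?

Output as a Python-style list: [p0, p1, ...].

Change: A[7] -3 -> 3, delta = 6
P[k] for k < 7: unchanged (A[7] not included)
P[k] for k >= 7: shift by delta = 6
  P[0] = 14 + 0 = 14
  P[1] = 8 + 0 = 8
  P[2] = 10 + 0 = 10
  P[3] = 21 + 0 = 21
  P[4] = 12 + 0 = 12
  P[5] = 29 + 0 = 29
  P[6] = 33 + 0 = 33
  P[7] = 30 + 6 = 36
  P[8] = 24 + 6 = 30

Answer: [14, 8, 10, 21, 12, 29, 33, 36, 30]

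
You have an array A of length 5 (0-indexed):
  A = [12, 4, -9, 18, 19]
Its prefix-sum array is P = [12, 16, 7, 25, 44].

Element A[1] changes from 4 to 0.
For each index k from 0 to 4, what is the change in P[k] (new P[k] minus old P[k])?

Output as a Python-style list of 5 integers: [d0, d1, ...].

Answer: [0, -4, -4, -4, -4]

Derivation:
Element change: A[1] 4 -> 0, delta = -4
For k < 1: P[k] unchanged, delta_P[k] = 0
For k >= 1: P[k] shifts by exactly -4
Delta array: [0, -4, -4, -4, -4]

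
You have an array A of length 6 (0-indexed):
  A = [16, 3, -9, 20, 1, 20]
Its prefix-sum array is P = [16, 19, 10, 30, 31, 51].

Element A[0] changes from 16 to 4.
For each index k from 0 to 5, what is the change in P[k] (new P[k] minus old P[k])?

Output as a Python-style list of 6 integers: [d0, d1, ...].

Element change: A[0] 16 -> 4, delta = -12
For k < 0: P[k] unchanged, delta_P[k] = 0
For k >= 0: P[k] shifts by exactly -12
Delta array: [-12, -12, -12, -12, -12, -12]

Answer: [-12, -12, -12, -12, -12, -12]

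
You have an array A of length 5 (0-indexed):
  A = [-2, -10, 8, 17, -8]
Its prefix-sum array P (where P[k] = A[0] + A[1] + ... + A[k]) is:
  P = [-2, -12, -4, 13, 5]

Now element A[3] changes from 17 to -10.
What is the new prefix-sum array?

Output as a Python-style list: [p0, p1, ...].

Answer: [-2, -12, -4, -14, -22]

Derivation:
Change: A[3] 17 -> -10, delta = -27
P[k] for k < 3: unchanged (A[3] not included)
P[k] for k >= 3: shift by delta = -27
  P[0] = -2 + 0 = -2
  P[1] = -12 + 0 = -12
  P[2] = -4 + 0 = -4
  P[3] = 13 + -27 = -14
  P[4] = 5 + -27 = -22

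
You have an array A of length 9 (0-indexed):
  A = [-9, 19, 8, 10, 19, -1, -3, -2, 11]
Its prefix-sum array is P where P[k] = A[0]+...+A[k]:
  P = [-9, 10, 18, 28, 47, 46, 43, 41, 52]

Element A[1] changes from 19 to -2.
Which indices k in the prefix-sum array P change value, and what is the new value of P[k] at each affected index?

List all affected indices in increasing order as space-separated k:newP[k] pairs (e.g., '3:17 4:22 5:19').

Answer: 1:-11 2:-3 3:7 4:26 5:25 6:22 7:20 8:31

Derivation:
P[k] = A[0] + ... + A[k]
P[k] includes A[1] iff k >= 1
Affected indices: 1, 2, ..., 8; delta = -21
  P[1]: 10 + -21 = -11
  P[2]: 18 + -21 = -3
  P[3]: 28 + -21 = 7
  P[4]: 47 + -21 = 26
  P[5]: 46 + -21 = 25
  P[6]: 43 + -21 = 22
  P[7]: 41 + -21 = 20
  P[8]: 52 + -21 = 31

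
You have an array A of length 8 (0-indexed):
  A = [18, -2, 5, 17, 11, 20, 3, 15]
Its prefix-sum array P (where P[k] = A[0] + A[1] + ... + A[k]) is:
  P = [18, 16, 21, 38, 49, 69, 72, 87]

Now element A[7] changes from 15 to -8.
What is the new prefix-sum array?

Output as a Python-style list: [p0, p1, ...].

Change: A[7] 15 -> -8, delta = -23
P[k] for k < 7: unchanged (A[7] not included)
P[k] for k >= 7: shift by delta = -23
  P[0] = 18 + 0 = 18
  P[1] = 16 + 0 = 16
  P[2] = 21 + 0 = 21
  P[3] = 38 + 0 = 38
  P[4] = 49 + 0 = 49
  P[5] = 69 + 0 = 69
  P[6] = 72 + 0 = 72
  P[7] = 87 + -23 = 64

Answer: [18, 16, 21, 38, 49, 69, 72, 64]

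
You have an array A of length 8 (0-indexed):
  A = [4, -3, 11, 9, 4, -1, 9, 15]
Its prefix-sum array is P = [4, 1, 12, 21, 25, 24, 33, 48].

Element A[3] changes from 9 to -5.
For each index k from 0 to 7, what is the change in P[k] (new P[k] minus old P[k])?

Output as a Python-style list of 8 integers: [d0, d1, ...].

Element change: A[3] 9 -> -5, delta = -14
For k < 3: P[k] unchanged, delta_P[k] = 0
For k >= 3: P[k] shifts by exactly -14
Delta array: [0, 0, 0, -14, -14, -14, -14, -14]

Answer: [0, 0, 0, -14, -14, -14, -14, -14]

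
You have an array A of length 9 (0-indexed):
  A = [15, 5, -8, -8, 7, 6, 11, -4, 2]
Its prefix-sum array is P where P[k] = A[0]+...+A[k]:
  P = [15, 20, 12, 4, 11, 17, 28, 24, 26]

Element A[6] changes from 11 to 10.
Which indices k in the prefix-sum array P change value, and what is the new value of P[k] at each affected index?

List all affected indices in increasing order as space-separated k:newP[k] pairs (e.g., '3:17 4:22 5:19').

P[k] = A[0] + ... + A[k]
P[k] includes A[6] iff k >= 6
Affected indices: 6, 7, ..., 8; delta = -1
  P[6]: 28 + -1 = 27
  P[7]: 24 + -1 = 23
  P[8]: 26 + -1 = 25

Answer: 6:27 7:23 8:25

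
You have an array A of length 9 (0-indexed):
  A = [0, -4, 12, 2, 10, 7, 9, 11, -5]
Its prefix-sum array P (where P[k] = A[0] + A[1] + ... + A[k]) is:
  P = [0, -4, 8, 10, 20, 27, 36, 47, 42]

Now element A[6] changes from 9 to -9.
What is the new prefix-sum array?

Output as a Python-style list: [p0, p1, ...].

Change: A[6] 9 -> -9, delta = -18
P[k] for k < 6: unchanged (A[6] not included)
P[k] for k >= 6: shift by delta = -18
  P[0] = 0 + 0 = 0
  P[1] = -4 + 0 = -4
  P[2] = 8 + 0 = 8
  P[3] = 10 + 0 = 10
  P[4] = 20 + 0 = 20
  P[5] = 27 + 0 = 27
  P[6] = 36 + -18 = 18
  P[7] = 47 + -18 = 29
  P[8] = 42 + -18 = 24

Answer: [0, -4, 8, 10, 20, 27, 18, 29, 24]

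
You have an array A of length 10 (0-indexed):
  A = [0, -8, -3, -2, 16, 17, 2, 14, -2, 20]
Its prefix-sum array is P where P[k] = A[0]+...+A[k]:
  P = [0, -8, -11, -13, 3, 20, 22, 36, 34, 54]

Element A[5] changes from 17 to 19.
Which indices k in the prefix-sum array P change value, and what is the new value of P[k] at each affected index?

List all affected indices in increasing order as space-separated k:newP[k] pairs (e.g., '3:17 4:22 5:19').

P[k] = A[0] + ... + A[k]
P[k] includes A[5] iff k >= 5
Affected indices: 5, 6, ..., 9; delta = 2
  P[5]: 20 + 2 = 22
  P[6]: 22 + 2 = 24
  P[7]: 36 + 2 = 38
  P[8]: 34 + 2 = 36
  P[9]: 54 + 2 = 56

Answer: 5:22 6:24 7:38 8:36 9:56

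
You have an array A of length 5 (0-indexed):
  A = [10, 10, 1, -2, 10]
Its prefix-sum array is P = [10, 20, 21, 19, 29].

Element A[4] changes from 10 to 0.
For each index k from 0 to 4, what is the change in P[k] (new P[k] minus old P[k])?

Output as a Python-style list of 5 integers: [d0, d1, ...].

Element change: A[4] 10 -> 0, delta = -10
For k < 4: P[k] unchanged, delta_P[k] = 0
For k >= 4: P[k] shifts by exactly -10
Delta array: [0, 0, 0, 0, -10]

Answer: [0, 0, 0, 0, -10]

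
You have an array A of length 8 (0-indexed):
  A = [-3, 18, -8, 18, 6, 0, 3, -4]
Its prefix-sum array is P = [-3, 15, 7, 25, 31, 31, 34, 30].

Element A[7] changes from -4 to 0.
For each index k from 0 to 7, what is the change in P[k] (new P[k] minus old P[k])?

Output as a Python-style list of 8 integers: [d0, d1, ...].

Answer: [0, 0, 0, 0, 0, 0, 0, 4]

Derivation:
Element change: A[7] -4 -> 0, delta = 4
For k < 7: P[k] unchanged, delta_P[k] = 0
For k >= 7: P[k] shifts by exactly 4
Delta array: [0, 0, 0, 0, 0, 0, 0, 4]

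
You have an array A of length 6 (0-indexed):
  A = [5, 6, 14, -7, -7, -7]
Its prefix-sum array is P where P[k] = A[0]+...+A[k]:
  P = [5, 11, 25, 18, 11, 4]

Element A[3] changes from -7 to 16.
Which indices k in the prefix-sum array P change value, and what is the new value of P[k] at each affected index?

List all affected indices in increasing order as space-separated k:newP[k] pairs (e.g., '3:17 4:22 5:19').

P[k] = A[0] + ... + A[k]
P[k] includes A[3] iff k >= 3
Affected indices: 3, 4, ..., 5; delta = 23
  P[3]: 18 + 23 = 41
  P[4]: 11 + 23 = 34
  P[5]: 4 + 23 = 27

Answer: 3:41 4:34 5:27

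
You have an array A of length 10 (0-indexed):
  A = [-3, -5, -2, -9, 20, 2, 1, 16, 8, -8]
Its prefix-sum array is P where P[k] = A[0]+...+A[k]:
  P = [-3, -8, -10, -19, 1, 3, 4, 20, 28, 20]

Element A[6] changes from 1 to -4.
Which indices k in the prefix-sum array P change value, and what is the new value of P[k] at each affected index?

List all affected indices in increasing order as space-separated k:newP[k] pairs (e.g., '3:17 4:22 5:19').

P[k] = A[0] + ... + A[k]
P[k] includes A[6] iff k >= 6
Affected indices: 6, 7, ..., 9; delta = -5
  P[6]: 4 + -5 = -1
  P[7]: 20 + -5 = 15
  P[8]: 28 + -5 = 23
  P[9]: 20 + -5 = 15

Answer: 6:-1 7:15 8:23 9:15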